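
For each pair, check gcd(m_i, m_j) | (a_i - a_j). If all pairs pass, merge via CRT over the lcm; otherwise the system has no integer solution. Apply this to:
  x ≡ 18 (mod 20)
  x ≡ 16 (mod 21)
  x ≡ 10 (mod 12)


Moduli 20, 21, 12 are not pairwise coprime, so CRT works modulo lcm(m_i) when all pairwise compatibility conditions hold.
Pairwise compatibility: gcd(m_i, m_j) must divide a_i - a_j for every pair.
Merge one congruence at a time:
  Start: x ≡ 18 (mod 20).
  Combine with x ≡ 16 (mod 21): gcd(20, 21) = 1; 16 - 18 = -2, which IS divisible by 1, so compatible.
    Write x = 18 + 20·t and substitute into x ≡ 16 (mod 21): 20·t ≡ 16 − 18 = -2 (mod 21).
    Reduce coefficients mod 21: 20·t ≡ 19 (mod 21).
    The inverse of 20 mod 21 is 20 (since 20·20 = 400 = 19·21 + 1), so t ≡ 20·19 = 380 ≡ 2 (mod 21).
    Then x = 18 + 20·2 = 58, valid modulo lcm(20, 21) = 420: x ≡ 58 (mod 420).
  Combine with x ≡ 10 (mod 12): gcd(420, 12) = 12; 10 - 58 = -48, which IS divisible by 12, so compatible.
    Write x = 58 + 420·t and substitute into x ≡ 10 (mod 12): 420·t ≡ 10 − 58 = -48 (mod 12).
    Divide the congruence (and modulus) by g = 12: 35·t ≡ -4 (mod 1).
    Modulo 1 every t works; take t = 0.
    Then x = 58 + 420·0 = 58, valid modulo lcm(420, 12) = 420: x ≡ 58 (mod 420).
Verify: 58 mod 20 = 18, 58 mod 21 = 16, 58 mod 12 = 10.

x ≡ 58 (mod 420).


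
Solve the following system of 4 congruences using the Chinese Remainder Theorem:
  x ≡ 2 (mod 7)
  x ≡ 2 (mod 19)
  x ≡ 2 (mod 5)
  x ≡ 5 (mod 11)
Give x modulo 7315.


Product of moduli M = 7 · 19 · 5 · 11 = 7315.
Merge one congruence at a time:
  Start: x ≡ 2 (mod 7).
  Combine with x ≡ 2 (mod 19); new modulus lcm = 133.
    Write x = 2 + 7·t and substitute into x ≡ 2 (mod 19): 7·t ≡ 2 − 2 = 0 (mod 19).
    The inverse of 7 mod 19 is 11 (since 7·11 = 77 = 4·19 + 1), so t ≡ 11·0 = 0 ≡ 0 (mod 19).
    Then x = 2 + 7·0 = 2, valid modulo lcm(7, 19) = 133: x ≡ 2 (mod 133).
  Combine with x ≡ 2 (mod 5); new modulus lcm = 665.
    Write x = 2 + 133·t and substitute into x ≡ 2 (mod 5): 133·t ≡ 2 − 2 = 0 (mod 5).
    Reduce coefficients mod 5: 3·t ≡ 0 (mod 5).
    The inverse of 3 mod 5 is 2 (since 3·2 = 6 = 1·5 + 1), so t ≡ 2·0 = 0 ≡ 0 (mod 5).
    Then x = 2 + 133·0 = 2, valid modulo lcm(133, 5) = 665: x ≡ 2 (mod 665).
  Combine with x ≡ 5 (mod 11); new modulus lcm = 7315.
    Write x = 2 + 665·t and substitute into x ≡ 5 (mod 11): 665·t ≡ 5 − 2 = 3 (mod 11).
    Reduce coefficients mod 11: 5·t ≡ 3 (mod 11).
    The inverse of 5 mod 11 is 9 (since 5·9 = 45 = 4·11 + 1), so t ≡ 9·3 = 27 ≡ 5 (mod 11).
    Then x = 2 + 665·5 = 3327, valid modulo lcm(665, 11) = 7315: x ≡ 3327 (mod 7315).
Verify against each original: 3327 mod 7 = 2, 3327 mod 19 = 2, 3327 mod 5 = 2, 3327 mod 11 = 5.

x ≡ 3327 (mod 7315).


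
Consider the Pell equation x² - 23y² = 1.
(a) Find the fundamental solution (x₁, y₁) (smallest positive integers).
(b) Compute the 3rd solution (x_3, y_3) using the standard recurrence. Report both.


Step 1: Find the fundamental solution (x₁, y₁) of x² - 23y² = 1.
  Expand √23 as a continued fraction. a₀ = ⌊√23⌋ = 4; iterate m_{k+1} = d_k·a_k − m_k, d_{k+1} = (23 − m_{k+1}²)/d_k, a_{k+1} = ⌊(a₀ + m_{k+1})/d_{k+1}⌋ (starting m₀ = 0, d₀ = 1), with convergents p_k = a_k·p_{k-1} + p_{k-2}, q_k = a_k·q_{k-1} + q_{k-2} (p₋₁ = 1, q₋₁ = 0):
  k = 0: a₀ = 4; p₀/q₀ = 4/1; p₀² − 23·q₀² = 16 − 23 = -7.
  k = 1: m = 4, d = 7, a = ⌊(4 + 4)/7⌋ = 1; p/q = (1·4 + 1)/(1·1 + 0) = 5/1; p² − 23·q² = 25 − 23 = 2.
  k = 2: m = 3, d = 2, a = ⌊(4 + 3)/2⌋ = 3; p/q = (3·5 + 4)/(3·1 + 1) = 19/4; p² − 23·q² = 361 − 368 = -7.
  k = 3: m = 3, d = 7, a = ⌊(4 + 3)/7⌋ = 1; p/q = (1·19 + 5)/(1·4 + 1) = 24/5; p² − 23·q² = 576 − 575 = 1.
  The first convergent with p² − 23·q² = 1 gives the fundamental solution (x₁, y₁) = (24, 5).
Step 2: Apply the recurrence (x_{n+1}, y_{n+1}) = (x₁x_n + 23y₁y_n, x₁y_n + y₁x_n) repeatedly.
  From (x_1, y_1) = (24, 5): x_2 = 24·24 + 23·5·5 = 1151; y_2 = 24·5 + 5·24 = 240.
  From (x_2, y_2) = (1151, 240): x_3 = 24·1151 + 23·5·240 = 55224; y_3 = 24·240 + 5·1151 = 11515.
Step 3: Verify x_3² - 23·y_3² = 3049690176 - 3049690175 = 1 (should be 1). ✓

(x_1, y_1) = (24, 5); (x_3, y_3) = (55224, 11515).


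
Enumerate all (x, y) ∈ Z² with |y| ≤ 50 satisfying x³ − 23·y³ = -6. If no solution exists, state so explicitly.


The equation is x³ - 23y³ = -6. For fixed y, x³ = 23·y³ − 6, so a solution requires the RHS to be a perfect cube.
Strategy: iterate y from -50 to 50, compute RHS = 23·y³ − 6, and check whether it is a (positive or negative) perfect cube.
Check small values of y:
  y = 0: RHS = -6 is not a perfect cube.
  y = 1: RHS = 17 is not a perfect cube.
  y = -1: RHS = -29 is not a perfect cube.
  y = 2: RHS = 178 is not a perfect cube.
  y = -2: RHS = -190 is not a perfect cube.
  y = 3: RHS = 615 is not a perfect cube.
  y = -3: RHS = -627 is not a perfect cube.
Continuing the search up to |y| = 50 finds no solutions either.
No (x, y) in the scanned range satisfies the equation.

No integer solutions with |y| ≤ 50.


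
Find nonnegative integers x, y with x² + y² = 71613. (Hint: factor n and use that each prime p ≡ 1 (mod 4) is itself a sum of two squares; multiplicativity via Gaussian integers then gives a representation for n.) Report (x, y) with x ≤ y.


Step 1: Factor n = 71613 = 3^2 · 73 · 109.
Step 2: Check the mod-4 condition on each prime factor: 3 ≡ 3 (mod 4), exponent 2 (must be even); 73 ≡ 1 (mod 4), exponent 1; 109 ≡ 1 (mod 4), exponent 1.
All primes ≡ 3 (mod 4) appear to even exponent (or don't appear), so by the two-squares theorem n IS expressible as a sum of two squares.
Step 3: Build a representation. Group n = k² · m with k = 3 and m = 73 · 109 = 7957 (a product of primes ≡ 1 (mod 4)); a representation of m scales to one of n via (k·x)² + (k·y)² = k²(x² + y²). Each prime p ≡ 1 (mod 4) is itself a sum of two squares; find a² by testing p − a² for a perfect square:
  73: 73 − 1² = 72, 73 − 2² = 69, 73 − 3² = 64 = 8² ⇒ 73 = 3² + 8².
  109: 109 − 1² = 108, 109 − 2² = 105, 109 − 3² = 100 = 10² ⇒ 109 = 3² + 10².
  Combine using the Brahmagupta–Fibonacci identity (a² + b²)(c² + d²) = (ac − bd)² + (ad + bc)² = (ac + bd)² + (ad − bc)²:
  73 · 109 = 7957: from (3² + 8²)(3² + 10²), take (3·3 − 8·10, 3·10 + 8·3) = (9 − 80, 30 + 24) = (-71, 54); dropping signs (only squares matter) gives (71, 54); check 71² + 54² = 5041 + 2916 = 7957 ✓.
  Scale by k = 3: (3·71, 3·54) = (213, 162).
Step 4: Order so x ≤ y and verify: 162² + 213² = 26244 + 45369 = 71613 = n. ✓

n = 71613 = 162² + 213² (one valid representation with x ≤ y).


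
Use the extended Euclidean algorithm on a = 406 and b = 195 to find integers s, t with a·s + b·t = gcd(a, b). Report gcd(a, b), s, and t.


Euclidean algorithm on (406, 195) — divide until remainder is 0:
  406 = 2 · 195 + 16
  195 = 12 · 16 + 3
  16 = 5 · 3 + 1
  3 = 3 · 1 + 0
gcd(406, 195) = 1.
Track Bezout coefficients alongside the remainders: start with r₀ = 406 = a·1 + b·0 (s = 1, t = 0) and r₁ = 195 = a·0 + b·1 (s = 0, t = 1); each new remainder r_{k+1} = r_{k-1} − q_k·r_k inherits s_{k+1} = s_{k-1} − q_k·s_k, t_{k+1} = t_{k-1} − q_k·t_k, so r_k = a·s_k + b·t_k at every step:
  q = 2: r = 16, s = 1 − 2·0 = 1, t = 0 − 2·1 = -2  (check: 406·1 + 195·(-2) = 16)
  q = 12: r = 3, s = 0 − 12·1 = -12, t = 1 − 12·(-2) = 25  (check: 406·(-12) + 195·25 = 3)
  q = 5: r = 1, s = 1 − 5·(-12) = 61, t = -2 − 5·25 = -127  (check: 406·61 + 195·(-127) = 1)
The row with r = 1 (the gcd) gives the Bezout coefficients s = 61, t = -127.
Result: 406 · (61) + 195 · (-127) = 1.

gcd(406, 195) = 1; s = 61, t = -127 (check: 406·61 + 195·(-127) = 1).


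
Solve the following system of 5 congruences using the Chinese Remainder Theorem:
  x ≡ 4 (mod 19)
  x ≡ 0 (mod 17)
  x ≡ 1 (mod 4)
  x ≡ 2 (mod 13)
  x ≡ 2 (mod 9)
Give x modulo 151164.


Product of moduli M = 19 · 17 · 4 · 13 · 9 = 151164.
Merge one congruence at a time:
  Start: x ≡ 4 (mod 19).
  Combine with x ≡ 0 (mod 17); new modulus lcm = 323.
    Write x = 4 + 19·t and substitute into x ≡ 0 (mod 17): 19·t ≡ 0 − 4 = -4 (mod 17).
    Reduce coefficients mod 17: 2·t ≡ 13 (mod 17).
    The inverse of 2 mod 17 is 9 (since 2·9 = 18 = 1·17 + 1), so t ≡ 9·13 = 117 ≡ 15 (mod 17).
    Then x = 4 + 19·15 = 289, valid modulo lcm(19, 17) = 323: x ≡ 289 (mod 323).
  Combine with x ≡ 1 (mod 4); new modulus lcm = 1292.
    Write x = 289 + 323·t and substitute into x ≡ 1 (mod 4): 323·t ≡ 1 − 289 = -288 (mod 4).
    Reduce coefficients mod 4: 3·t ≡ 0 (mod 4).
    The inverse of 3 mod 4 is 3 (since 3·3 = 9 = 2·4 + 1), so t ≡ 3·0 = 0 ≡ 0 (mod 4).
    Then x = 289 + 323·0 = 289, valid modulo lcm(323, 4) = 1292: x ≡ 289 (mod 1292).
  Combine with x ≡ 2 (mod 13); new modulus lcm = 16796.
    Write x = 289 + 1292·t and substitute into x ≡ 2 (mod 13): 1292·t ≡ 2 − 289 = -287 (mod 13).
    Reduce coefficients mod 13: 5·t ≡ 12 (mod 13).
    The inverse of 5 mod 13 is 8 (since 5·8 = 40 = 3·13 + 1), so t ≡ 8·12 = 96 ≡ 5 (mod 13).
    Then x = 289 + 1292·5 = 6749, valid modulo lcm(1292, 13) = 16796: x ≡ 6749 (mod 16796).
  Combine with x ≡ 2 (mod 9); new modulus lcm = 151164.
    Write x = 6749 + 16796·t and substitute into x ≡ 2 (mod 9): 16796·t ≡ 2 − 6749 = -6747 (mod 9).
    Reduce coefficients mod 9: 2·t ≡ 3 (mod 9).
    The inverse of 2 mod 9 is 5 (since 2·5 = 10 = 1·9 + 1), so t ≡ 5·3 = 15 ≡ 6 (mod 9).
    Then x = 6749 + 16796·6 = 107525, valid modulo lcm(16796, 9) = 151164: x ≡ 107525 (mod 151164).
Verify against each original: 107525 mod 19 = 4, 107525 mod 17 = 0, 107525 mod 4 = 1, 107525 mod 13 = 2, 107525 mod 9 = 2.

x ≡ 107525 (mod 151164).


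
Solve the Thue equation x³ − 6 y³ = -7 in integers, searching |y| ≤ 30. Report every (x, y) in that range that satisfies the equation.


The equation is x³ - 6y³ = -7. For fixed y, x³ = 6·y³ − 7, so a solution requires the RHS to be a perfect cube.
Strategy: iterate y from -30 to 30, compute RHS = 6·y³ − 7, and check whether it is a (positive or negative) perfect cube.
Check small values of y:
  y = 0: RHS = -7 is not a perfect cube.
  y = 1: RHS = -1 = (-1)³ ⇒ x = -1 works.
  y = -1: RHS = -13 is not a perfect cube.
  y = 2: RHS = 41 is not a perfect cube.
  y = -2: RHS = -55 is not a perfect cube.
  y = 3: RHS = 155 is not a perfect cube.
  y = -3: RHS = -169 is not a perfect cube.
Continuing the search up to |y| = 30 finds no further solutions beyond those listed.
Collected solutions: (-1, 1).

Solutions (with |y| ≤ 30): (-1, 1).


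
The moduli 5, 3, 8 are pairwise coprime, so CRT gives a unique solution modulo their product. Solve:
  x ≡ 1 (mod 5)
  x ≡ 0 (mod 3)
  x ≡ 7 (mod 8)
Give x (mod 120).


Moduli 5, 3, 8 are pairwise coprime; by CRT there is a unique solution modulo M = 5 · 3 · 8 = 120.
Solve pairwise, accumulating the modulus:
  Start with x ≡ 1 (mod 5).
  Combine with x ≡ 0 (mod 3): since gcd(5, 3) = 1, we get a unique residue mod 15.
    Write x = 1 + 5·t and substitute into x ≡ 0 (mod 3): 5·t ≡ 0 − 1 = -1 (mod 3).
    Reduce coefficients mod 3: 2·t ≡ 2 (mod 3).
    The inverse of 2 mod 3 is 2 (since 2·2 = 4 = 1·3 + 1), so t ≡ 2·2 = 4 ≡ 1 (mod 3).
    Then x = 1 + 5·1 = 6, valid modulo lcm(5, 3) = 15: x ≡ 6 (mod 15).
  Combine with x ≡ 7 (mod 8): since gcd(15, 8) = 1, we get a unique residue mod 120.
    Write x = 6 + 15·t and substitute into x ≡ 7 (mod 8): 15·t ≡ 7 − 6 = 1 (mod 8).
    Reduce coefficients mod 8: 7·t ≡ 1 (mod 8).
    The inverse of 7 mod 8 is 7 (since 7·7 = 49 = 6·8 + 1), so t ≡ 7·1 = 7 ≡ 7 (mod 8).
    Then x = 6 + 15·7 = 111, valid modulo lcm(15, 8) = 120: x ≡ 111 (mod 120).
Verify: 111 mod 5 = 1 ✓, 111 mod 3 = 0 ✓, 111 mod 8 = 7 ✓.

x ≡ 111 (mod 120).


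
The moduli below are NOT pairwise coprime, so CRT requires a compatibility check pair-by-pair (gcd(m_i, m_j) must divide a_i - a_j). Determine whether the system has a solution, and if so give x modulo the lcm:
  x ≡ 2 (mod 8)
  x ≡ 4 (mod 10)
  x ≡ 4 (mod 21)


Moduli 8, 10, 21 are not pairwise coprime, so CRT works modulo lcm(m_i) when all pairwise compatibility conditions hold.
Pairwise compatibility: gcd(m_i, m_j) must divide a_i - a_j for every pair.
Merge one congruence at a time:
  Start: x ≡ 2 (mod 8).
  Combine with x ≡ 4 (mod 10): gcd(8, 10) = 2; 4 - 2 = 2, which IS divisible by 2, so compatible.
    Write x = 2 + 8·t and substitute into x ≡ 4 (mod 10): 8·t ≡ 4 − 2 = 2 (mod 10).
    Divide the congruence (and modulus) by g = 2: 4·t ≡ 1 (mod 5).
    The inverse of 4 mod 5 is 4 (since 4·4 = 16 = 3·5 + 1), so t ≡ 4·1 = 4 ≡ 4 (mod 5).
    Then x = 2 + 8·4 = 34, valid modulo lcm(8, 10) = 40: x ≡ 34 (mod 40).
  Combine with x ≡ 4 (mod 21): gcd(40, 21) = 1; 4 - 34 = -30, which IS divisible by 1, so compatible.
    Write x = 34 + 40·t and substitute into x ≡ 4 (mod 21): 40·t ≡ 4 − 34 = -30 (mod 21).
    Reduce coefficients mod 21: 19·t ≡ 12 (mod 21).
    The inverse of 19 mod 21 is 10 (since 19·10 = 190 = 9·21 + 1), so t ≡ 10·12 = 120 ≡ 15 (mod 21).
    Then x = 34 + 40·15 = 634, valid modulo lcm(40, 21) = 840: x ≡ 634 (mod 840).
Verify: 634 mod 8 = 2, 634 mod 10 = 4, 634 mod 21 = 4.

x ≡ 634 (mod 840).


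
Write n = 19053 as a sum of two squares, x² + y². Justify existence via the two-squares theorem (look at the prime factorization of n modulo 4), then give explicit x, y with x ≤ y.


Step 1: Factor n = 19053 = 3^2 · 29 · 73.
Step 2: Check the mod-4 condition on each prime factor: 3 ≡ 3 (mod 4), exponent 2 (must be even); 29 ≡ 1 (mod 4), exponent 1; 73 ≡ 1 (mod 4), exponent 1.
All primes ≡ 3 (mod 4) appear to even exponent (or don't appear), so by the two-squares theorem n IS expressible as a sum of two squares.
Step 3: Build a representation. Group n = k² · m with k = 3 and m = 29 · 73 = 2117 (a product of primes ≡ 1 (mod 4)); a representation of m scales to one of n via (k·x)² + (k·y)² = k²(x² + y²). Each prime p ≡ 1 (mod 4) is itself a sum of two squares; find a² by testing p − a² for a perfect square:
  29: 29 − 1² = 28, 29 − 2² = 25 = 5² ⇒ 29 = 2² + 5².
  73: 73 − 1² = 72, 73 − 2² = 69, 73 − 3² = 64 = 8² ⇒ 73 = 3² + 8².
  Combine using the Brahmagupta–Fibonacci identity (a² + b²)(c² + d²) = (ac − bd)² + (ad + bc)² = (ac + bd)² + (ad − bc)²:
  29 · 73 = 2117: from (2² + 5²)(3² + 8²), take (2·3 − 5·8, 2·8 + 5·3) = (6 − 40, 16 + 15) = (-34, 31); dropping signs (only squares matter) gives (34, 31); check 34² + 31² = 1156 + 961 = 2117 ✓.
  Scale by k = 3: (3·34, 3·31) = (102, 93).
Step 4: Order so x ≤ y and verify: 93² + 102² = 8649 + 10404 = 19053 = n. ✓

n = 19053 = 93² + 102² (one valid representation with x ≤ y).


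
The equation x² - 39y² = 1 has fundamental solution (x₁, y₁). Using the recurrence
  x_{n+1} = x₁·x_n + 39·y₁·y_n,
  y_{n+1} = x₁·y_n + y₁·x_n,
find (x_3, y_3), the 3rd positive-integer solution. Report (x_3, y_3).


Step 1: Find the fundamental solution (x₁, y₁) of x² - 39y² = 1.
  Expand √39 as a continued fraction. a₀ = ⌊√39⌋ = 6; iterate m_{k+1} = d_k·a_k − m_k, d_{k+1} = (39 − m_{k+1}²)/d_k, a_{k+1} = ⌊(a₀ + m_{k+1})/d_{k+1}⌋ (starting m₀ = 0, d₀ = 1), with convergents p_k = a_k·p_{k-1} + p_{k-2}, q_k = a_k·q_{k-1} + q_{k-2} (p₋₁ = 1, q₋₁ = 0):
  k = 0: a₀ = 6; p₀/q₀ = 6/1; p₀² − 39·q₀² = 36 − 39 = -3.
  k = 1: m = 6, d = 3, a = ⌊(6 + 6)/3⌋ = 4; p/q = (4·6 + 1)/(4·1 + 0) = 25/4; p² − 39·q² = 625 − 624 = 1.
  The first convergent with p² − 39·q² = 1 gives the fundamental solution (x₁, y₁) = (25, 4).
Step 2: Apply the recurrence (x_{n+1}, y_{n+1}) = (x₁x_n + 39y₁y_n, x₁y_n + y₁x_n) repeatedly.
  From (x_1, y_1) = (25, 4): x_2 = 25·25 + 39·4·4 = 1249; y_2 = 25·4 + 4·25 = 200.
  From (x_2, y_2) = (1249, 200): x_3 = 25·1249 + 39·4·200 = 62425; y_3 = 25·200 + 4·1249 = 9996.
Step 3: Verify x_3² - 39·y_3² = 3896880625 - 3896880624 = 1 (should be 1). ✓

(x_1, y_1) = (25, 4); (x_3, y_3) = (62425, 9996).


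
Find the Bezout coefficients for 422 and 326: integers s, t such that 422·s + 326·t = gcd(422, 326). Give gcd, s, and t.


Euclidean algorithm on (422, 326) — divide until remainder is 0:
  422 = 1 · 326 + 96
  326 = 3 · 96 + 38
  96 = 2 · 38 + 20
  38 = 1 · 20 + 18
  20 = 1 · 18 + 2
  18 = 9 · 2 + 0
gcd(422, 326) = 2.
Track Bezout coefficients alongside the remainders: start with r₀ = 422 = a·1 + b·0 (s = 1, t = 0) and r₁ = 326 = a·0 + b·1 (s = 0, t = 1); each new remainder r_{k+1} = r_{k-1} − q_k·r_k inherits s_{k+1} = s_{k-1} − q_k·s_k, t_{k+1} = t_{k-1} − q_k·t_k, so r_k = a·s_k + b·t_k at every step:
  q = 1: r = 96, s = 1 − 1·0 = 1, t = 0 − 1·1 = -1  (check: 422·1 + 326·(-1) = 96)
  q = 3: r = 38, s = 0 − 3·1 = -3, t = 1 − 3·(-1) = 4  (check: 422·(-3) + 326·4 = 38)
  q = 2: r = 20, s = 1 − 2·(-3) = 7, t = -1 − 2·4 = -9  (check: 422·7 + 326·(-9) = 20)
  q = 1: r = 18, s = -3 − 1·7 = -10, t = 4 − 1·(-9) = 13  (check: 422·(-10) + 326·13 = 18)
  q = 1: r = 2, s = 7 − 1·(-10) = 17, t = -9 − 1·13 = -22  (check: 422·17 + 326·(-22) = 2)
The row with r = 2 (the gcd) gives the Bezout coefficients s = 17, t = -22.
Result: 422 · (17) + 326 · (-22) = 2.

gcd(422, 326) = 2; s = 17, t = -22 (check: 422·17 + 326·(-22) = 2).


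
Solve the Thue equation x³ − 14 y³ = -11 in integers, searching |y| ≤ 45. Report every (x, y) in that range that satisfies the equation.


The equation is x³ - 14y³ = -11. For fixed y, x³ = 14·y³ − 11, so a solution requires the RHS to be a perfect cube.
Strategy: iterate y from -45 to 45, compute RHS = 14·y³ − 11, and check whether it is a (positive or negative) perfect cube.
Check small values of y:
  y = 0: RHS = -11 is not a perfect cube.
  y = 1: RHS = 3 is not a perfect cube.
  y = -1: RHS = -25 is not a perfect cube.
  y = 2: RHS = 101 is not a perfect cube.
  y = -2: RHS = -123 is not a perfect cube.
  y = 3: RHS = 367 is not a perfect cube.
  y = -3: RHS = -389 is not a perfect cube.
Continuing the search up to |y| = 45 finds no solutions either.
No (x, y) in the scanned range satisfies the equation.

No integer solutions with |y| ≤ 45.


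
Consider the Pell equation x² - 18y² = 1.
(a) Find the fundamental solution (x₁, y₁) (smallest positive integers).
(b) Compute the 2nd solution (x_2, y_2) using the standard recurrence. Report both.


Step 1: Find the fundamental solution (x₁, y₁) of x² - 18y² = 1.
  Expand √18 as a continued fraction. a₀ = ⌊√18⌋ = 4; iterate m_{k+1} = d_k·a_k − m_k, d_{k+1} = (18 − m_{k+1}²)/d_k, a_{k+1} = ⌊(a₀ + m_{k+1})/d_{k+1}⌋ (starting m₀ = 0, d₀ = 1), with convergents p_k = a_k·p_{k-1} + p_{k-2}, q_k = a_k·q_{k-1} + q_{k-2} (p₋₁ = 1, q₋₁ = 0):
  k = 0: a₀ = 4; p₀/q₀ = 4/1; p₀² − 18·q₀² = 16 − 18 = -2.
  k = 1: m = 4, d = 2, a = ⌊(4 + 4)/2⌋ = 4; p/q = (4·4 + 1)/(4·1 + 0) = 17/4; p² − 18·q² = 289 − 288 = 1.
  The first convergent with p² − 18·q² = 1 gives the fundamental solution (x₁, y₁) = (17, 4).
Step 2: Apply the recurrence (x_{n+1}, y_{n+1}) = (x₁x_n + 18y₁y_n, x₁y_n + y₁x_n) repeatedly.
  From (x_1, y_1) = (17, 4): x_2 = 17·17 + 18·4·4 = 577; y_2 = 17·4 + 4·17 = 136.
Step 3: Verify x_2² - 18·y_2² = 332929 - 332928 = 1 (should be 1). ✓

(x_1, y_1) = (17, 4); (x_2, y_2) = (577, 136).


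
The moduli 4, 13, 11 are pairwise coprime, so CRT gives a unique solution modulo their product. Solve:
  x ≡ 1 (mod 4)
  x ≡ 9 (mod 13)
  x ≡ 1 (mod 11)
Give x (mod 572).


Moduli 4, 13, 11 are pairwise coprime; by CRT there is a unique solution modulo M = 4 · 13 · 11 = 572.
Solve pairwise, accumulating the modulus:
  Start with x ≡ 1 (mod 4).
  Combine with x ≡ 9 (mod 13): since gcd(4, 13) = 1, we get a unique residue mod 52.
    Write x = 1 + 4·t and substitute into x ≡ 9 (mod 13): 4·t ≡ 9 − 1 = 8 (mod 13).
    The inverse of 4 mod 13 is 10 (since 4·10 = 40 = 3·13 + 1), so t ≡ 10·8 = 80 ≡ 2 (mod 13).
    Then x = 1 + 4·2 = 9, valid modulo lcm(4, 13) = 52: x ≡ 9 (mod 52).
  Combine with x ≡ 1 (mod 11): since gcd(52, 11) = 1, we get a unique residue mod 572.
    Write x = 9 + 52·t and substitute into x ≡ 1 (mod 11): 52·t ≡ 1 − 9 = -8 (mod 11).
    Reduce coefficients mod 11: 8·t ≡ 3 (mod 11).
    The inverse of 8 mod 11 is 7 (since 8·7 = 56 = 5·11 + 1), so t ≡ 7·3 = 21 ≡ 10 (mod 11).
    Then x = 9 + 52·10 = 529, valid modulo lcm(52, 11) = 572: x ≡ 529 (mod 572).
Verify: 529 mod 4 = 1 ✓, 529 mod 13 = 9 ✓, 529 mod 11 = 1 ✓.

x ≡ 529 (mod 572).


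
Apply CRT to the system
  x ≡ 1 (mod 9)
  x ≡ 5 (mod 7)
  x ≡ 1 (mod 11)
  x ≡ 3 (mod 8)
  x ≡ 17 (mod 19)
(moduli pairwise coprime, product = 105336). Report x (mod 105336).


Product of moduli M = 9 · 7 · 11 · 8 · 19 = 105336.
Merge one congruence at a time:
  Start: x ≡ 1 (mod 9).
  Combine with x ≡ 5 (mod 7); new modulus lcm = 63.
    Write x = 1 + 9·t and substitute into x ≡ 5 (mod 7): 9·t ≡ 5 − 1 = 4 (mod 7).
    Reduce coefficients mod 7: 2·t ≡ 4 (mod 7).
    The inverse of 2 mod 7 is 4 (since 2·4 = 8 = 1·7 + 1), so t ≡ 4·4 = 16 ≡ 2 (mod 7).
    Then x = 1 + 9·2 = 19, valid modulo lcm(9, 7) = 63: x ≡ 19 (mod 63).
  Combine with x ≡ 1 (mod 11); new modulus lcm = 693.
    Write x = 19 + 63·t and substitute into x ≡ 1 (mod 11): 63·t ≡ 1 − 19 = -18 (mod 11).
    Reduce coefficients mod 11: 8·t ≡ 4 (mod 11).
    The inverse of 8 mod 11 is 7 (since 8·7 = 56 = 5·11 + 1), so t ≡ 7·4 = 28 ≡ 6 (mod 11).
    Then x = 19 + 63·6 = 397, valid modulo lcm(63, 11) = 693: x ≡ 397 (mod 693).
  Combine with x ≡ 3 (mod 8); new modulus lcm = 5544.
    Write x = 397 + 693·t and substitute into x ≡ 3 (mod 8): 693·t ≡ 3 − 397 = -394 (mod 8).
    Reduce coefficients mod 8: 5·t ≡ 6 (mod 8).
    The inverse of 5 mod 8 is 5 (since 5·5 = 25 = 3·8 + 1), so t ≡ 5·6 = 30 ≡ 6 (mod 8).
    Then x = 397 + 693·6 = 4555, valid modulo lcm(693, 8) = 5544: x ≡ 4555 (mod 5544).
  Combine with x ≡ 17 (mod 19); new modulus lcm = 105336.
    Write x = 4555 + 5544·t and substitute into x ≡ 17 (mod 19): 5544·t ≡ 17 − 4555 = -4538 (mod 19).
    Reduce coefficients mod 19: 15·t ≡ 3 (mod 19).
    The inverse of 15 mod 19 is 14 (since 15·14 = 210 = 11·19 + 1), so t ≡ 14·3 = 42 ≡ 4 (mod 19).
    Then x = 4555 + 5544·4 = 26731, valid modulo lcm(5544, 19) = 105336: x ≡ 26731 (mod 105336).
Verify against each original: 26731 mod 9 = 1, 26731 mod 7 = 5, 26731 mod 11 = 1, 26731 mod 8 = 3, 26731 mod 19 = 17.

x ≡ 26731 (mod 105336).


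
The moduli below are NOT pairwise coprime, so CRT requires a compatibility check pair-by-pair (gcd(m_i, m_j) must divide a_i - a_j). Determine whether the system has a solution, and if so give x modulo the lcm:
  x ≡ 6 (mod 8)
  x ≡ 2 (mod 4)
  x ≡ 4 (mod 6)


Moduli 8, 4, 6 are not pairwise coprime, so CRT works modulo lcm(m_i) when all pairwise compatibility conditions hold.
Pairwise compatibility: gcd(m_i, m_j) must divide a_i - a_j for every pair.
Merge one congruence at a time:
  Start: x ≡ 6 (mod 8).
  Combine with x ≡ 2 (mod 4): gcd(8, 4) = 4; 2 - 6 = -4, which IS divisible by 4, so compatible.
    Write x = 6 + 8·t and substitute into x ≡ 2 (mod 4): 8·t ≡ 2 − 6 = -4 (mod 4).
    Divide the congruence (and modulus) by g = 4: 2·t ≡ -1 (mod 1).
    Modulo 1 every t works; take t = 0.
    Then x = 6 + 8·0 = 6, valid modulo lcm(8, 4) = 8: x ≡ 6 (mod 8).
  Combine with x ≡ 4 (mod 6): gcd(8, 6) = 2; 4 - 6 = -2, which IS divisible by 2, so compatible.
    Write x = 6 + 8·t and substitute into x ≡ 4 (mod 6): 8·t ≡ 4 − 6 = -2 (mod 6).
    Divide the congruence (and modulus) by g = 2: 4·t ≡ -1 (mod 3).
    Reduce coefficients mod 3: 1·t ≡ 2 (mod 3).
    So t ≡ 2 (mod 3).
    Then x = 6 + 8·2 = 22, valid modulo lcm(8, 6) = 24: x ≡ 22 (mod 24).
Verify: 22 mod 8 = 6, 22 mod 4 = 2, 22 mod 6 = 4.

x ≡ 22 (mod 24).


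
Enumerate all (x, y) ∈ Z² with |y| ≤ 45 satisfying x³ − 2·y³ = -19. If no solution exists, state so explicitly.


The equation is x³ - 2y³ = -19. For fixed y, x³ = 2·y³ − 19, so a solution requires the RHS to be a perfect cube.
Strategy: iterate y from -45 to 45, compute RHS = 2·y³ − 19, and check whether it is a (positive or negative) perfect cube.
Check small values of y:
  y = 0: RHS = -19 is not a perfect cube.
  y = 1: RHS = -17 is not a perfect cube.
  y = -1: RHS = -21 is not a perfect cube.
  y = 2: RHS = -3 is not a perfect cube.
  y = -2: RHS = -35 is not a perfect cube.
  y = 3: RHS = 35 is not a perfect cube.
  y = -3: RHS = -73 is not a perfect cube.
Continuing the search up to |y| = 45 finds no solutions either.
No (x, y) in the scanned range satisfies the equation.

No integer solutions with |y| ≤ 45.


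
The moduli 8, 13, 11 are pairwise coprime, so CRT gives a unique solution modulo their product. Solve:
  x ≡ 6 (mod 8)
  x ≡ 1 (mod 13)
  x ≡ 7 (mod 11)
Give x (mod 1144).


Moduli 8, 13, 11 are pairwise coprime; by CRT there is a unique solution modulo M = 8 · 13 · 11 = 1144.
Solve pairwise, accumulating the modulus:
  Start with x ≡ 6 (mod 8).
  Combine with x ≡ 1 (mod 13): since gcd(8, 13) = 1, we get a unique residue mod 104.
    Write x = 6 + 8·t and substitute into x ≡ 1 (mod 13): 8·t ≡ 1 − 6 = -5 (mod 13).
    Reduce coefficients mod 13: 8·t ≡ 8 (mod 13).
    The inverse of 8 mod 13 is 5 (since 8·5 = 40 = 3·13 + 1), so t ≡ 5·8 = 40 ≡ 1 (mod 13).
    Then x = 6 + 8·1 = 14, valid modulo lcm(8, 13) = 104: x ≡ 14 (mod 104).
  Combine with x ≡ 7 (mod 11): since gcd(104, 11) = 1, we get a unique residue mod 1144.
    Write x = 14 + 104·t and substitute into x ≡ 7 (mod 11): 104·t ≡ 7 − 14 = -7 (mod 11).
    Reduce coefficients mod 11: 5·t ≡ 4 (mod 11).
    The inverse of 5 mod 11 is 9 (since 5·9 = 45 = 4·11 + 1), so t ≡ 9·4 = 36 ≡ 3 (mod 11).
    Then x = 14 + 104·3 = 326, valid modulo lcm(104, 11) = 1144: x ≡ 326 (mod 1144).
Verify: 326 mod 8 = 6 ✓, 326 mod 13 = 1 ✓, 326 mod 11 = 7 ✓.

x ≡ 326 (mod 1144).


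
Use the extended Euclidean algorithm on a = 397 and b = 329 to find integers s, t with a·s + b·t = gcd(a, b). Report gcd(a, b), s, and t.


Euclidean algorithm on (397, 329) — divide until remainder is 0:
  397 = 1 · 329 + 68
  329 = 4 · 68 + 57
  68 = 1 · 57 + 11
  57 = 5 · 11 + 2
  11 = 5 · 2 + 1
  2 = 2 · 1 + 0
gcd(397, 329) = 1.
Track Bezout coefficients alongside the remainders: start with r₀ = 397 = a·1 + b·0 (s = 1, t = 0) and r₁ = 329 = a·0 + b·1 (s = 0, t = 1); each new remainder r_{k+1} = r_{k-1} − q_k·r_k inherits s_{k+1} = s_{k-1} − q_k·s_k, t_{k+1} = t_{k-1} − q_k·t_k, so r_k = a·s_k + b·t_k at every step:
  q = 1: r = 68, s = 1 − 1·0 = 1, t = 0 − 1·1 = -1  (check: 397·1 + 329·(-1) = 68)
  q = 4: r = 57, s = 0 − 4·1 = -4, t = 1 − 4·(-1) = 5  (check: 397·(-4) + 329·5 = 57)
  q = 1: r = 11, s = 1 − 1·(-4) = 5, t = -1 − 1·5 = -6  (check: 397·5 + 329·(-6) = 11)
  q = 5: r = 2, s = -4 − 5·5 = -29, t = 5 − 5·(-6) = 35  (check: 397·(-29) + 329·35 = 2)
  q = 5: r = 1, s = 5 − 5·(-29) = 150, t = -6 − 5·35 = -181  (check: 397·150 + 329·(-181) = 1)
The row with r = 1 (the gcd) gives the Bezout coefficients s = 150, t = -181.
Result: 397 · (150) + 329 · (-181) = 1.

gcd(397, 329) = 1; s = 150, t = -181 (check: 397·150 + 329·(-181) = 1).


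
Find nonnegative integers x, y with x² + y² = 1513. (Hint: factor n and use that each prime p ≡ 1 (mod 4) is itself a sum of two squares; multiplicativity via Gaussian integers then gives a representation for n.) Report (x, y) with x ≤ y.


Step 1: Factor n = 1513 = 17 · 89.
Step 2: Check the mod-4 condition on each prime factor: 17 ≡ 1 (mod 4), exponent 1; 89 ≡ 1 (mod 4), exponent 1.
All primes ≡ 3 (mod 4) appear to even exponent (or don't appear), so by the two-squares theorem n IS expressible as a sum of two squares.
Step 3: Build a representation. Here n = 17 · 89 is a product of primes ≡ 1 (mod 4). Each prime p ≡ 1 (mod 4) is itself a sum of two squares; find a² by testing p − a² for a perfect square:
  17: 17 − 1² = 16 = 4² ⇒ 17 = 1² + 4².
  89: 89 − 1² = 88, 89 − 2² = 85, 89 − 3² = 80, 89 − 4² = 73, 89 − 5² = 64 = 8² ⇒ 89 = 5² + 8².
  Combine using the Brahmagupta–Fibonacci identity (a² + b²)(c² + d²) = (ac − bd)² + (ad + bc)² = (ac + bd)² + (ad − bc)²:
  17 · 89 = 1513: from (1² + 4²)(5² + 8²), take (1·5 − 4·8, 1·8 + 4·5) = (5 − 32, 8 + 20) = (-27, 28); dropping signs (only squares matter) gives (27, 28); check 27² + 28² = 729 + 784 = 1513 ✓.
Step 4: Order so x ≤ y and verify: 27² + 28² = 729 + 784 = 1513 = n. ✓

n = 1513 = 27² + 28² (one valid representation with x ≤ y).


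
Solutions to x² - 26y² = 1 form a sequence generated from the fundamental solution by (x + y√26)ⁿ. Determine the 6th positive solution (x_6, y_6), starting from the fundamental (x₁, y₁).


Step 1: Find the fundamental solution (x₁, y₁) of x² - 26y² = 1.
  Expand √26 as a continued fraction. a₀ = ⌊√26⌋ = 5; iterate m_{k+1} = d_k·a_k − m_k, d_{k+1} = (26 − m_{k+1}²)/d_k, a_{k+1} = ⌊(a₀ + m_{k+1})/d_{k+1}⌋ (starting m₀ = 0, d₀ = 1), with convergents p_k = a_k·p_{k-1} + p_{k-2}, q_k = a_k·q_{k-1} + q_{k-2} (p₋₁ = 1, q₋₁ = 0):
  k = 0: a₀ = 5; p₀/q₀ = 5/1; p₀² − 26·q₀² = 25 − 26 = -1.
  k = 1: m = 5, d = 1, a = ⌊(5 + 5)/1⌋ = 10; p/q = (10·5 + 1)/(10·1 + 0) = 51/10; p² − 26·q² = 2601 − 2600 = 1.
  The first convergent with p² − 26·q² = 1 gives the fundamental solution (x₁, y₁) = (51, 10).
Step 2: Apply the recurrence (x_{n+1}, y_{n+1}) = (x₁x_n + 26y₁y_n, x₁y_n + y₁x_n) repeatedly.
  From (x_1, y_1) = (51, 10): x_2 = 51·51 + 26·10·10 = 5201; y_2 = 51·10 + 10·51 = 1020.
  From (x_2, y_2) = (5201, 1020): x_3 = 51·5201 + 26·10·1020 = 530451; y_3 = 51·1020 + 10·5201 = 104030.
  From (x_3, y_3) = (530451, 104030): x_4 = 51·530451 + 26·10·104030 = 54100801; y_4 = 51·104030 + 10·530451 = 10610040.
  From (x_4, y_4) = (54100801, 10610040): x_5 = 51·54100801 + 26·10·10610040 = 5517751251; y_5 = 51·10610040 + 10·54100801 = 1082120050.
  From (x_5, y_5) = (5517751251, 1082120050): x_6 = 51·5517751251 + 26·10·1082120050 = 562756526801; y_6 = 51·1082120050 + 10·5517751251 = 110365635060.
Step 3: Verify x_6² - 26·y_6² = 316694908457124631293601 - 316694908457124631293600 = 1 (should be 1). ✓

(x_1, y_1) = (51, 10); (x_6, y_6) = (562756526801, 110365635060).


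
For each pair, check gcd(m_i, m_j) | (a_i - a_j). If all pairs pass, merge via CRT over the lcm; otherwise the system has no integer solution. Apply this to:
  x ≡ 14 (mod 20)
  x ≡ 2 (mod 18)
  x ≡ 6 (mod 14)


Moduli 20, 18, 14 are not pairwise coprime, so CRT works modulo lcm(m_i) when all pairwise compatibility conditions hold.
Pairwise compatibility: gcd(m_i, m_j) must divide a_i - a_j for every pair.
Merge one congruence at a time:
  Start: x ≡ 14 (mod 20).
  Combine with x ≡ 2 (mod 18): gcd(20, 18) = 2; 2 - 14 = -12, which IS divisible by 2, so compatible.
    Write x = 14 + 20·t and substitute into x ≡ 2 (mod 18): 20·t ≡ 2 − 14 = -12 (mod 18).
    Divide the congruence (and modulus) by g = 2: 10·t ≡ -6 (mod 9).
    Reduce coefficients mod 9: 1·t ≡ 3 (mod 9).
    So t ≡ 3 (mod 9).
    Then x = 14 + 20·3 = 74, valid modulo lcm(20, 18) = 180: x ≡ 74 (mod 180).
  Combine with x ≡ 6 (mod 14): gcd(180, 14) = 2; 6 - 74 = -68, which IS divisible by 2, so compatible.
    Write x = 74 + 180·t and substitute into x ≡ 6 (mod 14): 180·t ≡ 6 − 74 = -68 (mod 14).
    Divide the congruence (and modulus) by g = 2: 90·t ≡ -34 (mod 7).
    Reduce coefficients mod 7: 6·t ≡ 1 (mod 7).
    The inverse of 6 mod 7 is 6 (since 6·6 = 36 = 5·7 + 1), so t ≡ 6·1 = 6 ≡ 6 (mod 7).
    Then x = 74 + 180·6 = 1154, valid modulo lcm(180, 14) = 1260: x ≡ 1154 (mod 1260).
Verify: 1154 mod 20 = 14, 1154 mod 18 = 2, 1154 mod 14 = 6.

x ≡ 1154 (mod 1260).


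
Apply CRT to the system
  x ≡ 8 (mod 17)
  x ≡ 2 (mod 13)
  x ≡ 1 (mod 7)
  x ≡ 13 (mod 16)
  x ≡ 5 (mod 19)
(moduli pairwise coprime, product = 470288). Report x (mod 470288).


Product of moduli M = 17 · 13 · 7 · 16 · 19 = 470288.
Merge one congruence at a time:
  Start: x ≡ 8 (mod 17).
  Combine with x ≡ 2 (mod 13); new modulus lcm = 221.
    Write x = 8 + 17·t and substitute into x ≡ 2 (mod 13): 17·t ≡ 2 − 8 = -6 (mod 13).
    Reduce coefficients mod 13: 4·t ≡ 7 (mod 13).
    The inverse of 4 mod 13 is 10 (since 4·10 = 40 = 3·13 + 1), so t ≡ 10·7 = 70 ≡ 5 (mod 13).
    Then x = 8 + 17·5 = 93, valid modulo lcm(17, 13) = 221: x ≡ 93 (mod 221).
  Combine with x ≡ 1 (mod 7); new modulus lcm = 1547.
    Write x = 93 + 221·t and substitute into x ≡ 1 (mod 7): 221·t ≡ 1 − 93 = -92 (mod 7).
    Reduce coefficients mod 7: 4·t ≡ 6 (mod 7).
    The inverse of 4 mod 7 is 2 (since 4·2 = 8 = 1·7 + 1), so t ≡ 2·6 = 12 ≡ 5 (mod 7).
    Then x = 93 + 221·5 = 1198, valid modulo lcm(221, 7) = 1547: x ≡ 1198 (mod 1547).
  Combine with x ≡ 13 (mod 16); new modulus lcm = 24752.
    Write x = 1198 + 1547·t and substitute into x ≡ 13 (mod 16): 1547·t ≡ 13 − 1198 = -1185 (mod 16).
    Reduce coefficients mod 16: 11·t ≡ 15 (mod 16).
    The inverse of 11 mod 16 is 3 (since 11·3 = 33 = 2·16 + 1), so t ≡ 3·15 = 45 ≡ 13 (mod 16).
    Then x = 1198 + 1547·13 = 21309, valid modulo lcm(1547, 16) = 24752: x ≡ 21309 (mod 24752).
  Combine with x ≡ 5 (mod 19); new modulus lcm = 470288.
    Write x = 21309 + 24752·t and substitute into x ≡ 5 (mod 19): 24752·t ≡ 5 − 21309 = -21304 (mod 19).
    Reduce coefficients mod 19: 14·t ≡ 14 (mod 19).
    The inverse of 14 mod 19 is 15 (since 14·15 = 210 = 11·19 + 1), so t ≡ 15·14 = 210 ≡ 1 (mod 19).
    Then x = 21309 + 24752·1 = 46061, valid modulo lcm(24752, 19) = 470288: x ≡ 46061 (mod 470288).
Verify against each original: 46061 mod 17 = 8, 46061 mod 13 = 2, 46061 mod 7 = 1, 46061 mod 16 = 13, 46061 mod 19 = 5.

x ≡ 46061 (mod 470288).


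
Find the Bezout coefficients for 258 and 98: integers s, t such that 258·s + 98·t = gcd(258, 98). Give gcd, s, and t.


Euclidean algorithm on (258, 98) — divide until remainder is 0:
  258 = 2 · 98 + 62
  98 = 1 · 62 + 36
  62 = 1 · 36 + 26
  36 = 1 · 26 + 10
  26 = 2 · 10 + 6
  10 = 1 · 6 + 4
  6 = 1 · 4 + 2
  4 = 2 · 2 + 0
gcd(258, 98) = 2.
Track Bezout coefficients alongside the remainders: start with r₀ = 258 = a·1 + b·0 (s = 1, t = 0) and r₁ = 98 = a·0 + b·1 (s = 0, t = 1); each new remainder r_{k+1} = r_{k-1} − q_k·r_k inherits s_{k+1} = s_{k-1} − q_k·s_k, t_{k+1} = t_{k-1} − q_k·t_k, so r_k = a·s_k + b·t_k at every step:
  q = 2: r = 62, s = 1 − 2·0 = 1, t = 0 − 2·1 = -2  (check: 258·1 + 98·(-2) = 62)
  q = 1: r = 36, s = 0 − 1·1 = -1, t = 1 − 1·(-2) = 3  (check: 258·(-1) + 98·3 = 36)
  q = 1: r = 26, s = 1 − 1·(-1) = 2, t = -2 − 1·3 = -5  (check: 258·2 + 98·(-5) = 26)
  q = 1: r = 10, s = -1 − 1·2 = -3, t = 3 − 1·(-5) = 8  (check: 258·(-3) + 98·8 = 10)
  q = 2: r = 6, s = 2 − 2·(-3) = 8, t = -5 − 2·8 = -21  (check: 258·8 + 98·(-21) = 6)
  q = 1: r = 4, s = -3 − 1·8 = -11, t = 8 − 1·(-21) = 29  (check: 258·(-11) + 98·29 = 4)
  q = 1: r = 2, s = 8 − 1·(-11) = 19, t = -21 − 1·29 = -50  (check: 258·19 + 98·(-50) = 2)
The row with r = 2 (the gcd) gives the Bezout coefficients s = 19, t = -50.
Result: 258 · (19) + 98 · (-50) = 2.

gcd(258, 98) = 2; s = 19, t = -50 (check: 258·19 + 98·(-50) = 2).


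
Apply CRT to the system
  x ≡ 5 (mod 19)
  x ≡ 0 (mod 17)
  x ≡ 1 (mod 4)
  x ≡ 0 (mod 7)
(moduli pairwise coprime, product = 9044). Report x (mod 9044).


Product of moduli M = 19 · 17 · 4 · 7 = 9044.
Merge one congruence at a time:
  Start: x ≡ 5 (mod 19).
  Combine with x ≡ 0 (mod 17); new modulus lcm = 323.
    Write x = 5 + 19·t and substitute into x ≡ 0 (mod 17): 19·t ≡ 0 − 5 = -5 (mod 17).
    Reduce coefficients mod 17: 2·t ≡ 12 (mod 17).
    The inverse of 2 mod 17 is 9 (since 2·9 = 18 = 1·17 + 1), so t ≡ 9·12 = 108 ≡ 6 (mod 17).
    Then x = 5 + 19·6 = 119, valid modulo lcm(19, 17) = 323: x ≡ 119 (mod 323).
  Combine with x ≡ 1 (mod 4); new modulus lcm = 1292.
    Write x = 119 + 323·t and substitute into x ≡ 1 (mod 4): 323·t ≡ 1 − 119 = -118 (mod 4).
    Reduce coefficients mod 4: 3·t ≡ 2 (mod 4).
    The inverse of 3 mod 4 is 3 (since 3·3 = 9 = 2·4 + 1), so t ≡ 3·2 = 6 ≡ 2 (mod 4).
    Then x = 119 + 323·2 = 765, valid modulo lcm(323, 4) = 1292: x ≡ 765 (mod 1292).
  Combine with x ≡ 0 (mod 7); new modulus lcm = 9044.
    Write x = 765 + 1292·t and substitute into x ≡ 0 (mod 7): 1292·t ≡ 0 − 765 = -765 (mod 7).
    Reduce coefficients mod 7: 4·t ≡ 5 (mod 7).
    The inverse of 4 mod 7 is 2 (since 4·2 = 8 = 1·7 + 1), so t ≡ 2·5 = 10 ≡ 3 (mod 7).
    Then x = 765 + 1292·3 = 4641, valid modulo lcm(1292, 7) = 9044: x ≡ 4641 (mod 9044).
Verify against each original: 4641 mod 19 = 5, 4641 mod 17 = 0, 4641 mod 4 = 1, 4641 mod 7 = 0.

x ≡ 4641 (mod 9044).


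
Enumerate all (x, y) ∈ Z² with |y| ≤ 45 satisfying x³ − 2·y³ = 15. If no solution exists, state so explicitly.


The equation is x³ - 2y³ = 15. For fixed y, x³ = 2·y³ + 15, so a solution requires the RHS to be a perfect cube.
Strategy: iterate y from -45 to 45, compute RHS = 2·y³ + 15, and check whether it is a (positive or negative) perfect cube.
Check small values of y:
  y = 0: RHS = 15 is not a perfect cube.
  y = 1: RHS = 17 is not a perfect cube.
  y = -1: RHS = 13 is not a perfect cube.
  y = 2: RHS = 31 is not a perfect cube.
  y = -2: RHS = -1 = (-1)³ ⇒ x = -1 works.
  y = 3: RHS = 69 is not a perfect cube.
  y = -3: RHS = -39 is not a perfect cube.
Continuing the search up to |y| = 45 finds no further solutions beyond those listed.
Collected solutions: (-1, -2).

Solutions (with |y| ≤ 45): (-1, -2).


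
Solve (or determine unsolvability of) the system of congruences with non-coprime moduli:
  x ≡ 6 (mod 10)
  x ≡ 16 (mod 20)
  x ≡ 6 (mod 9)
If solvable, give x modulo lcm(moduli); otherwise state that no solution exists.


Moduli 10, 20, 9 are not pairwise coprime, so CRT works modulo lcm(m_i) when all pairwise compatibility conditions hold.
Pairwise compatibility: gcd(m_i, m_j) must divide a_i - a_j for every pair.
Merge one congruence at a time:
  Start: x ≡ 6 (mod 10).
  Combine with x ≡ 16 (mod 20): gcd(10, 20) = 10; 16 - 6 = 10, which IS divisible by 10, so compatible.
    Write x = 6 + 10·t and substitute into x ≡ 16 (mod 20): 10·t ≡ 16 − 6 = 10 (mod 20).
    Divide the congruence (and modulus) by g = 10: 1·t ≡ 1 (mod 2).
    So t ≡ 1 (mod 2).
    Then x = 6 + 10·1 = 16, valid modulo lcm(10, 20) = 20: x ≡ 16 (mod 20).
  Combine with x ≡ 6 (mod 9): gcd(20, 9) = 1; 6 - 16 = -10, which IS divisible by 1, so compatible.
    Write x = 16 + 20·t and substitute into x ≡ 6 (mod 9): 20·t ≡ 6 − 16 = -10 (mod 9).
    Reduce coefficients mod 9: 2·t ≡ 8 (mod 9).
    The inverse of 2 mod 9 is 5 (since 2·5 = 10 = 1·9 + 1), so t ≡ 5·8 = 40 ≡ 4 (mod 9).
    Then x = 16 + 20·4 = 96, valid modulo lcm(20, 9) = 180: x ≡ 96 (mod 180).
Verify: 96 mod 10 = 6, 96 mod 20 = 16, 96 mod 9 = 6.

x ≡ 96 (mod 180).


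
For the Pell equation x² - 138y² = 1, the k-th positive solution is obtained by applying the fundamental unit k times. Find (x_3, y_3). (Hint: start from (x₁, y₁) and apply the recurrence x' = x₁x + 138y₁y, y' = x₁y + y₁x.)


Step 1: Find the fundamental solution (x₁, y₁) of x² - 138y² = 1.
  Expand √138 as a continued fraction. a₀ = ⌊√138⌋ = 11; iterate m_{k+1} = d_k·a_k − m_k, d_{k+1} = (138 − m_{k+1}²)/d_k, a_{k+1} = ⌊(a₀ + m_{k+1})/d_{k+1}⌋ (starting m₀ = 0, d₀ = 1), with convergents p_k = a_k·p_{k-1} + p_{k-2}, q_k = a_k·q_{k-1} + q_{k-2} (p₋₁ = 1, q₋₁ = 0):
  k = 0: a₀ = 11; p₀/q₀ = 11/1; p₀² − 138·q₀² = 121 − 138 = -17.
  k = 1: m = 11, d = 17, a = ⌊(11 + 11)/17⌋ = 1; p/q = (1·11 + 1)/(1·1 + 0) = 12/1; p² − 138·q² = 144 − 138 = 6.
  k = 2: m = 6, d = 6, a = ⌊(11 + 6)/6⌋ = 2; p/q = (2·12 + 11)/(2·1 + 1) = 35/3; p² − 138·q² = 1225 − 1242 = -17.
  k = 3: m = 6, d = 17, a = ⌊(11 + 6)/17⌋ = 1; p/q = (1·35 + 12)/(1·3 + 1) = 47/4; p² − 138·q² = 2209 − 2208 = 1.
  The first convergent with p² − 138·q² = 1 gives the fundamental solution (x₁, y₁) = (47, 4).
Step 2: Apply the recurrence (x_{n+1}, y_{n+1}) = (x₁x_n + 138y₁y_n, x₁y_n + y₁x_n) repeatedly.
  From (x_1, y_1) = (47, 4): x_2 = 47·47 + 138·4·4 = 4417; y_2 = 47·4 + 4·47 = 376.
  From (x_2, y_2) = (4417, 376): x_3 = 47·4417 + 138·4·376 = 415151; y_3 = 47·376 + 4·4417 = 35340.
Step 3: Verify x_3² - 138·y_3² = 172350352801 - 172350352800 = 1 (should be 1). ✓

(x_1, y_1) = (47, 4); (x_3, y_3) = (415151, 35340).
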